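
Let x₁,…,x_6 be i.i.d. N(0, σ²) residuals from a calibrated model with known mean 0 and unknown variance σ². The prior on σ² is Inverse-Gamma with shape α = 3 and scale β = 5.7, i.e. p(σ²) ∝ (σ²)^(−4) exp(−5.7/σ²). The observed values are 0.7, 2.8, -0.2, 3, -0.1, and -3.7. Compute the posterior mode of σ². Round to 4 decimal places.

σ̂²_MAP = 3.0336

Sum of squared deviations about the known mean: SS = (0.7−0)² + (2.8−0)² + (-0.2−0)² + (3−0)² + (-0.1−0)² + (-3.7−0)² = 31.07.
The Normal likelihood contributes (σ²)^(−n/2) exp(−SS/(2σ²)), so the posterior is Inverse-Gamma(α + n/2, β + SS/2) = Inverse-Gamma(6, 21.235).
The mode of Inverse-Gamma(a, b) is b/(a+1) = 21.235/7 ≈ 3.0336.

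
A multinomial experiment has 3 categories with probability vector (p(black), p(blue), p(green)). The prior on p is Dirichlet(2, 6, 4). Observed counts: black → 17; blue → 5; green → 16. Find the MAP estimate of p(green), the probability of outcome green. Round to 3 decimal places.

MAP estimate of p(green) = 0.404

The posterior is Dirichlet(αᵢ + nᵢ) = Dirichlet(19, 11, 20).
For a Dirichlet(a₁,…,a_K) with all aᵢ > 1, the mode has j-th component (aⱼ − 1)/(Σaᵢ − K).
Here Σaᵢ = 50 and K = 3, so p(green) = (20 − 1)/(50 − 3) = 19/47 ≈ 0.404.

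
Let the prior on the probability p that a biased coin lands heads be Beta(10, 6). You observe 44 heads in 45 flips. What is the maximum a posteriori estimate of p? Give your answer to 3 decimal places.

p̂_MAP = 0.898

Prior: Beta(10, 6).
Data: 44 successes in 45 trials. The binomial likelihood contributes p^44(1−p)^1, so the posterior is Beta(10+44, 6+1) = Beta(54, 7).
For Beta(a, b) with a, b > 1 the mode is (a−1)/(a+b−2) = 53/59 ≈ 0.898.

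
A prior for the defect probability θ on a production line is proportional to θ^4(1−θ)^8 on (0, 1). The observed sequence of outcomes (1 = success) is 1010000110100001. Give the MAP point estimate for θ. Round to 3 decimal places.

The prior density ∝ θ^4(1−θ)^8 is the kernel of Beta(5, 9).
Data: 6 successes in 16 trials (from the sequence). The binomial likelihood contributes θ^6(1−θ)^10, so the posterior is Beta(5+6, 9+10) = Beta(11, 19).
For Beta(a, b) with a, b > 1 the mode is (a−1)/(a+b−2) = 10/28 ≈ 0.357.

θ̂_MAP = 0.357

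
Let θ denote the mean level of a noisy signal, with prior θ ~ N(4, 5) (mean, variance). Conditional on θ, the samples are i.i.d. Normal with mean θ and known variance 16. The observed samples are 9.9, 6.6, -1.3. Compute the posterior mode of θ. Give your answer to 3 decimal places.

θ̂_MAP = 4.516

n = 3; x̄ = (9.9 + 6.6 + (-1.3))/3 = 15.2/3 = 76/15 ≈ 5.0667.
For a Normal prior and Normal likelihood with known variance, the posterior is Normal; its mode equals its mean, the precision-weighted average.
Prior precision 1/σ₀² = 1/5 = 0.2; data precision n/σ² = 3/16 = 0.1875.
θ̂ = (0.2·4 + 0.1875·(76/15)) / (0.2 + 0.1875) = 1.75/0.3875 = 140/31 ≈ 4.516.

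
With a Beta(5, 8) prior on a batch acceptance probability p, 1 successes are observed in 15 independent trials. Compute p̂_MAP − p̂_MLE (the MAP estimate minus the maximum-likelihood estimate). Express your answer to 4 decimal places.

Posterior is Beta(6, 22); MAP = (6−1)/(28−2) = 5/26 ≈ 0.19231.
MLE ignores the prior: p̂_MLE = k/n = 1/15 ≈ 0.06667.
Difference = 5/26 − 1/15 = 49/390 ≈ 0.1256.

MAP − MLE = 0.1256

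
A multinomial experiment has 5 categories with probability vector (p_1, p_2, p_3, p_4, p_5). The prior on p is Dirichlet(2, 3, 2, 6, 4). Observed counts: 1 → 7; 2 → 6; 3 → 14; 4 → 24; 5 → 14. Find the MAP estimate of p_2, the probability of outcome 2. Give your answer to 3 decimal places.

The posterior is Dirichlet(αᵢ + nᵢ) = Dirichlet(9, 9, 16, 30, 18).
For a Dirichlet(a₁,…,a_K) with all aᵢ > 1, the mode has j-th component (aⱼ − 1)/(Σaᵢ − K).
Here Σaᵢ = 82 and K = 5, so p_2 = (9 − 1)/(82 − 5) = 8/77 ≈ 0.104.

MAP estimate: 0.104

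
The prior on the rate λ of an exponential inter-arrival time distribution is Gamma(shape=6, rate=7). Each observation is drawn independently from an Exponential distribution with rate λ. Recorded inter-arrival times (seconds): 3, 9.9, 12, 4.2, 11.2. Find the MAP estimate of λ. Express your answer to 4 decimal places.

The Exponential(rate=λ) likelihood is ∝ λ^n e^(−λΣtᵢ). Here n = 5 and Σtᵢ = 3 + 9.9 + 12 + 4.2 + 11.2 = 40.3.
Posterior ∝ λ^5e^(−7λ) · λ^5e^(−40.3λ) = λ^10e^(−47.3λ), i.e. Gamma(11, 47.3).
Mode = (a−1)/b = 10/47.3 ≈ 0.2114.

λ̂_MAP = 0.2114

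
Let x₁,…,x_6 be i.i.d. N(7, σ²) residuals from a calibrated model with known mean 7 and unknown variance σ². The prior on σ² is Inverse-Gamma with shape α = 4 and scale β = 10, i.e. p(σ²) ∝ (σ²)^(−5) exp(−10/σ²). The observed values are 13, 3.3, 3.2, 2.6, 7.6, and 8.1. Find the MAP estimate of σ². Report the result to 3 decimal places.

σ̂²_MAP = 6.566

Sum of squared deviations about the known mean: SS = (13−7)² + (3.3−7)² + (3.2−7)² + (2.6−7)² + (7.6−7)² + (8.1−7)² = 85.06.
The Normal likelihood contributes (σ²)^(−n/2) exp(−SS/(2σ²)), so the posterior is Inverse-Gamma(α + n/2, β + SS/2) = Inverse-Gamma(7, 52.53).
The mode of Inverse-Gamma(a, b) is b/(a+1) = 52.53/8 ≈ 6.566.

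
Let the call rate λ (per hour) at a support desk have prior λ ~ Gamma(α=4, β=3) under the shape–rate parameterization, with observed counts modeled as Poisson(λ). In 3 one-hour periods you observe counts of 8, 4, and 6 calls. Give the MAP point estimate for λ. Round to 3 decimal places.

Σxᵢ = 8+4+6 = 18, with n = 3.
Posterior ∝ λ^3e^(−3λ) · λ^18e^(−3λ) = λ^21e^(−6λ), i.e. Gamma(shape=22, rate=6).
The mode of a Gamma(a, b) with a ≥ 1 (shape–rate) is (a−1)/b = 21/6 ≈ 3.500.

λ̂_MAP = 3.500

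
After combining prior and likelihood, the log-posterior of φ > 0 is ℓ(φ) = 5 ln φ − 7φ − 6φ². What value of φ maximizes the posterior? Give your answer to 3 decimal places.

φ̂_MAP = 0.417

ℓ'(φ) = 5/φ − 7 − 12φ. Setting this to zero and multiplying by φ: 12φ² + 7φ − 5 = 0.
φ = (−7 + √(7² + 4·12·5)) / (2·12) = (−7 + √289) / 24 = (−7 + 17)/24 = 5/12.
ℓ''(φ) = −5/φ² − 12 < 0, confirming a maximum.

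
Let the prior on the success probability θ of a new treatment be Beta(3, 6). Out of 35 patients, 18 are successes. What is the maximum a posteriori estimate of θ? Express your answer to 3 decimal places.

θ̂_MAP = 0.476

Prior: Beta(3, 6).
Data: 18 successes in 35 trials. The binomial likelihood contributes θ^18(1−θ)^17, so the posterior is Beta(3+18, 6+17) = Beta(21, 23).
For Beta(a, b) with a, b > 1 the mode is (a−1)/(a+b−2) = 20/42 ≈ 0.476.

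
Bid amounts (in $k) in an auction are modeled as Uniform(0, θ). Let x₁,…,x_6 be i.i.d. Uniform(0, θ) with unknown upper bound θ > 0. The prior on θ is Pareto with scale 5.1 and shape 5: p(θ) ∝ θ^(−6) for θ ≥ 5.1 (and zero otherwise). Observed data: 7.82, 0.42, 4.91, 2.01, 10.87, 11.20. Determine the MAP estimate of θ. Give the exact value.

The Uniform(0, θ) likelihood is θ^(−n) for θ ≥ max(xᵢ), zero otherwise. Here max(xᵢ) = 11.20.
Posterior ∝ θ^(−6) · θ^(−6) = θ^(−12) on θ ≥ max(5.1, 11.20) = 11.20.
This density is strictly decreasing in θ, so the posterior mode lies at the lower boundary of the support.

θ̂_MAP = 11.20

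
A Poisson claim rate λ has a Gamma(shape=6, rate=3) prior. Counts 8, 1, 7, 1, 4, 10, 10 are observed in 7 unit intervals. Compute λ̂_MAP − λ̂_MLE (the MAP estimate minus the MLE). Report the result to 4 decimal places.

MAP − MLE = -1.2571

Σxᵢ = 41. Posterior is Gamma(47, 10); MAP = (47−1)/10 = 46/10 ≈ 4.60000.
MLE = x̄ = 41/7 ≈ 5.85714.
Difference = 46/10 − 41/7 = -44/35 ≈ -1.2571.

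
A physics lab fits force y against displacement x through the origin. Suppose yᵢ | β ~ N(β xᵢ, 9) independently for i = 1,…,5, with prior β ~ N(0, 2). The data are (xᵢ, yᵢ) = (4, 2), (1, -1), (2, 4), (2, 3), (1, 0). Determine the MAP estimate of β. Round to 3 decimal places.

β̂_MAP = 0.689

log p(β | y) = −Σ(yᵢ − βxᵢ)²/(2·9) − β²/(2·2) + const.
Setting the derivative to zero: Σxᵢ(yᵢ − βxᵢ)/9 − β/2 = 0, so β = Σxᵢyᵢ / (Σxᵢ² + σ²/τ²).
Σxᵢyᵢ = 4·2 + 1·(-1) + 2·4 + 2·3 + 1·0 = 21; Σxᵢ² = 26; σ²/τ² = 4.5.
β̂_MAP = 21 / (26 + 4.5) = 21/30.5 ≈ 0.689.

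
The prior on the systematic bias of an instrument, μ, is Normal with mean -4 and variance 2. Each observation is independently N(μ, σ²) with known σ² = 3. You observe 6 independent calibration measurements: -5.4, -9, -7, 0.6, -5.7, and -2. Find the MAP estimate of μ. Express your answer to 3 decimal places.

n = 6; x̄ = ((-5.4) + (-9) + (-7) + 0.6 + (-5.7) + (-2))/6 = -28.5/6 = -4.75.
For a Normal prior and Normal likelihood with known variance, the posterior is Normal; its mode equals its mean, the precision-weighted average.
Prior precision 1/σ₀² = 1/2 = 0.5; data precision n/σ² = 6/3 = 2.
μ̂ = (0.5·(-4) + 2·(-4.75)) / (0.5 + 2) = (-11.5)/2.5 = -4.600.

μ̂_MAP = -4.600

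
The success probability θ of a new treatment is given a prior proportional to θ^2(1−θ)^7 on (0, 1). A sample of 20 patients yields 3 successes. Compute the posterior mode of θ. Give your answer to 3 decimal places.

θ̂_MAP = 0.172

The prior density ∝ θ^2(1−θ)^7 is the kernel of Beta(3, 8).
Data: 3 successes in 20 trials. The binomial likelihood contributes θ^3(1−θ)^17, so the posterior is Beta(3+3, 8+17) = Beta(6, 25).
For Beta(a, b) with a, b > 1 the mode is (a−1)/(a+b−2) = 5/29 ≈ 0.172.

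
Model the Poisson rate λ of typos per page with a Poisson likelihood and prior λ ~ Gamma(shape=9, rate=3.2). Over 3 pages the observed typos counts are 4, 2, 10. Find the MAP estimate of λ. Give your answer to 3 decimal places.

λ̂_MAP = 3.871

Σxᵢ = 4+2+10 = 16, with n = 3.
Posterior ∝ λ^8e^(−3.2λ) · λ^16e^(−3λ) = λ^24e^(−6.2λ), i.e. Gamma(shape=25, rate=6.2).
The mode of a Gamma(a, b) with a ≥ 1 (shape–rate) is (a−1)/b = 24/6.2 ≈ 3.871.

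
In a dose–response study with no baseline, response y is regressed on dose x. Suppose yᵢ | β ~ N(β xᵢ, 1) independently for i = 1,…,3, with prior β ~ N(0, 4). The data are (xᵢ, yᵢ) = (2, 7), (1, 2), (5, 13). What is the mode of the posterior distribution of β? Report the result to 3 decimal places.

log p(β | y) = −Σ(yᵢ − βxᵢ)²/(2·1) − β²/(2·4) + const.
Setting the derivative to zero: Σxᵢ(yᵢ − βxᵢ)/1 − β/4 = 0, so β = Σxᵢyᵢ / (Σxᵢ² + σ²/τ²).
Σxᵢyᵢ = 2·7 + 1·2 + 5·13 = 81; Σxᵢ² = 30; σ²/τ² = 0.25.
β̂_MAP = 81 / (30 + 0.25) = 81/30.25 ≈ 2.678.

β̂_MAP = 2.678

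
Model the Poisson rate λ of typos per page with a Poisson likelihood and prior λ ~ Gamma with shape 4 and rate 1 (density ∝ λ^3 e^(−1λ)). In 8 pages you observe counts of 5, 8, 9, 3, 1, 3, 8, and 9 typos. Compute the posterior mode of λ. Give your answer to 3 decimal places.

Σxᵢ = 5+8+9+3+1+3+8+9 = 46, with n = 8.
Posterior ∝ λ^3e^(−1λ) · λ^46e^(−8λ) = λ^49e^(−9λ), i.e. Gamma(shape=50, rate=9).
The mode of a Gamma(a, b) with a ≥ 1 (shape–rate) is (a−1)/b = 49/9 ≈ 5.444.

λ̂_MAP = 5.444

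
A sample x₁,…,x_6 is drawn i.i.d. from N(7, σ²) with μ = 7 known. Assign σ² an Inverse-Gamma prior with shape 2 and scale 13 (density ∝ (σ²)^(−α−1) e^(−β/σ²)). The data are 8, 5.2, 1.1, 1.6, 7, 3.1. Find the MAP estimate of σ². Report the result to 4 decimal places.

σ̂²_MAP = 9.1183

Sum of squared deviations about the known mean: SS = (8−7)² + (5.2−7)² + (1.1−7)² + (1.6−7)² + (7−7)² + (3.1−7)² = 83.42.
The Normal likelihood contributes (σ²)^(−n/2) exp(−SS/(2σ²)), so the posterior is Inverse-Gamma(α + n/2, β + SS/2) = Inverse-Gamma(5, 54.71).
The mode of Inverse-Gamma(a, b) is b/(a+1) = 54.71/6 ≈ 9.1183.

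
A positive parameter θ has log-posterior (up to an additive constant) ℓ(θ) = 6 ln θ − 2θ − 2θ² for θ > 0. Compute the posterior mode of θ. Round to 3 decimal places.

ℓ'(θ) = 6/θ − 2 − 4θ. Setting this to zero and multiplying by θ: 4θ² + 2θ − 6 = 0.
θ = (−2 + √(2² + 4·4·6)) / (2·4) = (−2 + √100) / 8 = (−2 + 10)/8 = 1.
ℓ''(θ) = −6/θ² − 4 < 0, confirming a maximum.

θ̂_MAP = 1.000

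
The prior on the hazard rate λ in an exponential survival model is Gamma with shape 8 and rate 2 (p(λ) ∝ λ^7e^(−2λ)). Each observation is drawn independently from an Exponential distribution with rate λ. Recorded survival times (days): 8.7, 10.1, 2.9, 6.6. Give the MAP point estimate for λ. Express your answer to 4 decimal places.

λ̂_MAP = 0.3630

The Exponential(rate=λ) likelihood is ∝ λ^n e^(−λΣtᵢ). Here n = 4 and Σtᵢ = 8.7 + 10.1 + 2.9 + 6.6 = 28.3.
Posterior ∝ λ^7e^(−2λ) · λ^4e^(−28.3λ) = λ^11e^(−30.3λ), i.e. Gamma(12, 30.3).
Mode = (a−1)/b = 11/30.3 ≈ 0.3630.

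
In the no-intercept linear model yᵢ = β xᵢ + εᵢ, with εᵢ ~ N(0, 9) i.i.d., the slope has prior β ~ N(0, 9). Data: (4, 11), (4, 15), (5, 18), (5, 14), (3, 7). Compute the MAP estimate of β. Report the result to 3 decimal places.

β̂_MAP = 3.098

log p(β | y) = −Σ(yᵢ − βxᵢ)²/(2·9) − β²/(2·9) + const.
Setting the derivative to zero: Σxᵢ(yᵢ − βxᵢ)/9 − β/9 = 0, so β = Σxᵢyᵢ / (Σxᵢ² + σ²/τ²).
Σxᵢyᵢ = 4·11 + 4·15 + 5·18 + 5·14 + 3·7 = 285; Σxᵢ² = 91; σ²/τ² = 1.
β̂_MAP = 285 / (91 + 1) = 285/92 ≈ 3.098.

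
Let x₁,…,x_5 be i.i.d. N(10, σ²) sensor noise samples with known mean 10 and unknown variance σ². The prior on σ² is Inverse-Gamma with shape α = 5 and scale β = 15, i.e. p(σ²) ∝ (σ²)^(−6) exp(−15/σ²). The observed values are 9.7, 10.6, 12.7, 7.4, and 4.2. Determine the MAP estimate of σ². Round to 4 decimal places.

Sum of squared deviations about the known mean: SS = (9.7−10)² + (10.6−10)² + (12.7−10)² + (7.4−10)² + (4.2−10)² = 48.14.
The Normal likelihood contributes (σ²)^(−n/2) exp(−SS/(2σ²)), so the posterior is Inverse-Gamma(α + n/2, β + SS/2) = Inverse-Gamma(7.5, 39.07).
The mode of Inverse-Gamma(a, b) is b/(a+1) = 39.07/8.5 ≈ 4.5965.

σ̂²_MAP = 4.5965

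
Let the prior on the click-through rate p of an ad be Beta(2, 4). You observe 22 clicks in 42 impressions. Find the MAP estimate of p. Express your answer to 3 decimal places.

Prior: Beta(2, 4).
Data: 22 successes in 42 trials. The binomial likelihood contributes p^22(1−p)^20, so the posterior is Beta(2+22, 4+20) = Beta(24, 24).
For Beta(a, b) with a, b > 1 the mode is (a−1)/(a+b−2) = 23/46 ≈ 0.500.

p̂_MAP = 0.500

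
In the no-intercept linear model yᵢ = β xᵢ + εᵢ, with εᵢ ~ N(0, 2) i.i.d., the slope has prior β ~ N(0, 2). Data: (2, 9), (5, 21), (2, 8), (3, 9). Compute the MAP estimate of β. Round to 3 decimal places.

log p(β | y) = −Σ(yᵢ − βxᵢ)²/(2·2) − β²/(2·2) + const.
Setting the derivative to zero: Σxᵢ(yᵢ − βxᵢ)/2 − β/2 = 0, so β = Σxᵢyᵢ / (Σxᵢ² + σ²/τ²).
Σxᵢyᵢ = 2·9 + 5·21 + 2·8 + 3·9 = 166; Σxᵢ² = 42; σ²/τ² = 1.
β̂_MAP = 166 / (42 + 1) = 166/43 ≈ 3.860.

β̂_MAP = 3.860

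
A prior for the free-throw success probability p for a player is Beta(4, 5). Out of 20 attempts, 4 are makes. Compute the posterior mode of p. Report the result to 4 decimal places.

Prior: Beta(4, 5).
Data: 4 successes in 20 trials. The binomial likelihood contributes p^4(1−p)^16, so the posterior is Beta(4+4, 5+16) = Beta(8, 21).
For Beta(a, b) with a, b > 1 the mode is (a−1)/(a+b−2) = 7/27 ≈ 0.2593.

p̂_MAP = 0.2593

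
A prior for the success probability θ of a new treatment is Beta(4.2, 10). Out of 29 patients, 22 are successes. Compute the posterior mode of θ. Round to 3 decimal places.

Prior: Beta(4.2, 10).
Data: 22 successes in 29 trials. The binomial likelihood contributes θ^22(1−θ)^7, so the posterior is Beta(4.2+22, 10+7) = Beta(26.2, 17).
For Beta(a, b) with a, b > 1 the mode is (a−1)/(a+b−2) = 25.2/41.2 ≈ 0.612.

θ̂_MAP = 0.612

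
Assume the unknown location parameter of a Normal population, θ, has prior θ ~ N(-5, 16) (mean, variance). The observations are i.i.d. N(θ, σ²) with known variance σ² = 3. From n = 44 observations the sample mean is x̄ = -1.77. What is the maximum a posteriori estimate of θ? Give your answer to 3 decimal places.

n = 44, x̄ = -1.77.
For a Normal prior and Normal likelihood with known variance, the posterior is Normal; its mode equals its mean, the precision-weighted average.
Prior precision 1/σ₀² = 1/16 = 0.0625; data precision n/σ² = 44/3.
θ̂ = (0.0625·(-5) + (44/3)·(-1.77)) / (0.0625 + 44/3) = (-26.2725)/(707/48) = -31527/17675 ≈ -1.784.

θ̂_MAP = -1.784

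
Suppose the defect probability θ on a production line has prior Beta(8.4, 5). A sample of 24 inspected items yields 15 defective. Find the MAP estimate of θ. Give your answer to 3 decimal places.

Prior: Beta(8.4, 5).
Data: 15 successes in 24 trials. The binomial likelihood contributes θ^15(1−θ)^9, so the posterior is Beta(8.4+15, 5+9) = Beta(23.4, 14).
For Beta(a, b) with a, b > 1 the mode is (a−1)/(a+b−2) = 22.4/35.4 ≈ 0.633.

θ̂_MAP = 0.633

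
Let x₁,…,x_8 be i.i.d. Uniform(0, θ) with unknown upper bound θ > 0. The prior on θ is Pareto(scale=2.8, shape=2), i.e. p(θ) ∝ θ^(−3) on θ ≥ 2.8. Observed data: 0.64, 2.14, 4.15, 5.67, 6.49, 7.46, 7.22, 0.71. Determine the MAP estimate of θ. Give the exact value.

θ̂_MAP = 7.46

The Uniform(0, θ) likelihood is θ^(−n) for θ ≥ max(xᵢ), zero otherwise. Here max(xᵢ) = 7.46.
Posterior ∝ θ^(−3) · θ^(−8) = θ^(−11) on θ ≥ max(2.8, 7.46) = 7.46.
This density is strictly decreasing in θ, so the posterior mode lies at the lower boundary of the support.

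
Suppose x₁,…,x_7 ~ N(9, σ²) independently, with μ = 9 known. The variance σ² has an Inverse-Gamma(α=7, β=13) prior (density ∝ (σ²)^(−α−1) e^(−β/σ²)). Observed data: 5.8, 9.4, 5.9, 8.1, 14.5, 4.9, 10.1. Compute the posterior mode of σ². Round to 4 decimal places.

Sum of squared deviations about the known mean: SS = (5.8−9)² + (9.4−9)² + (5.9−9)² + (8.1−9)² + (14.5−9)² + (4.9−9)² + (10.1−9)² = 69.09.
The Normal likelihood contributes (σ²)^(−n/2) exp(−SS/(2σ²)), so the posterior is Inverse-Gamma(α + n/2, β + SS/2) = Inverse-Gamma(10.5, 47.545).
The mode of Inverse-Gamma(a, b) is b/(a+1) = 47.545/11.5 ≈ 4.1343.

σ̂²_MAP = 4.1343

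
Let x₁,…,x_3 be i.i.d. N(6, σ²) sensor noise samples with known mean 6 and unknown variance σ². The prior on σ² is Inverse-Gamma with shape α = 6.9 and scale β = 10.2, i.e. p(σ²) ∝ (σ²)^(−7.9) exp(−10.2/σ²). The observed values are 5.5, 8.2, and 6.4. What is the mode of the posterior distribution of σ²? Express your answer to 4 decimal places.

Sum of squared deviations about the known mean: SS = (5.5−6)² + (8.2−6)² + (6.4−6)² = 5.25.
The Normal likelihood contributes (σ²)^(−n/2) exp(−SS/(2σ²)), so the posterior is Inverse-Gamma(α + n/2, β + SS/2) = Inverse-Gamma(8.4, 12.825).
The mode of Inverse-Gamma(a, b) is b/(a+1) = 12.825/9.4 ≈ 1.3644.

σ̂²_MAP = 1.3644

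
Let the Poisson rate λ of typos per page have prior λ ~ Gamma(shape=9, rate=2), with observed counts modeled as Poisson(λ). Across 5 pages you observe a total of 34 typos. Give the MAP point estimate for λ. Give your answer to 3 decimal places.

Σxᵢ = 34, n = 5.
Posterior ∝ λ^8e^(−2λ) · λ^34e^(−5λ) = λ^42e^(−7λ), i.e. Gamma(shape=43, rate=7).
The mode of a Gamma(a, b) with a ≥ 1 (shape–rate) is (a−1)/b = 42/7 ≈ 6.000.

λ̂_MAP = 6.000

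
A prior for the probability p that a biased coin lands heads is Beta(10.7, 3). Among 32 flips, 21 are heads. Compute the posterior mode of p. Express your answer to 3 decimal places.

Prior: Beta(10.7, 3).
Data: 21 successes in 32 trials. The binomial likelihood contributes p^21(1−p)^11, so the posterior is Beta(10.7+21, 3+11) = Beta(31.7, 14).
For Beta(a, b) with a, b > 1 the mode is (a−1)/(a+b−2) = 30.7/43.7 ≈ 0.703.

p̂_MAP = 0.703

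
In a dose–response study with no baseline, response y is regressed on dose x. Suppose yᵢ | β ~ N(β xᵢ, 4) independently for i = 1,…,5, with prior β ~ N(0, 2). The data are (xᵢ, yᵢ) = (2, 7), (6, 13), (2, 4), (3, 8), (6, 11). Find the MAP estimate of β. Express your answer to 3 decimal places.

log p(β | y) = −Σ(yᵢ − βxᵢ)²/(2·4) − β²/(2·2) + const.
Setting the derivative to zero: Σxᵢ(yᵢ − βxᵢ)/4 − β/2 = 0, so β = Σxᵢyᵢ / (Σxᵢ² + σ²/τ²).
Σxᵢyᵢ = 2·7 + 6·13 + 2·4 + 3·8 + 6·11 = 190; Σxᵢ² = 89; σ²/τ² = 2.
β̂_MAP = 190 / (89 + 2) = 190/91 ≈ 2.088.

β̂_MAP = 2.088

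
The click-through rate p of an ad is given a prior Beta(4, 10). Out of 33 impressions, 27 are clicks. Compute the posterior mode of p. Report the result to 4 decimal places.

Prior: Beta(4, 10).
Data: 27 successes in 33 trials. The binomial likelihood contributes p^27(1−p)^6, so the posterior is Beta(4+27, 10+6) = Beta(31, 16).
For Beta(a, b) with a, b > 1 the mode is (a−1)/(a+b−2) = 30/45 ≈ 0.6667.

p̂_MAP = 0.6667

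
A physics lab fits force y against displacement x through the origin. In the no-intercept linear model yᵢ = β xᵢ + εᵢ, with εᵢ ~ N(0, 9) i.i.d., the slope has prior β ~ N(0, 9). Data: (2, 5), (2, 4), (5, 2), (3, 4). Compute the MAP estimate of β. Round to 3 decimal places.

β̂_MAP = 0.930

log p(β | y) = −Σ(yᵢ − βxᵢ)²/(2·9) − β²/(2·9) + const.
Setting the derivative to zero: Σxᵢ(yᵢ − βxᵢ)/9 − β/9 = 0, so β = Σxᵢyᵢ / (Σxᵢ² + σ²/τ²).
Σxᵢyᵢ = 2·5 + 2·4 + 5·2 + 3·4 = 40; Σxᵢ² = 42; σ²/τ² = 1.
β̂_MAP = 40 / (42 + 1) = 40/43 ≈ 0.930.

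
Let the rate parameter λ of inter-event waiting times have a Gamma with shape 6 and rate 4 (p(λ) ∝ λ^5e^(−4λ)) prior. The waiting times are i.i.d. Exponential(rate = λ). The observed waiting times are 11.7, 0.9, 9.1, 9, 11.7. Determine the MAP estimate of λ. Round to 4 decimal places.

The Exponential(rate=λ) likelihood is ∝ λ^n e^(−λΣtᵢ). Here n = 5 and Σtᵢ = 11.7 + 0.9 + 9.1 + 9 + 11.7 = 42.4.
Posterior ∝ λ^5e^(−4λ) · λ^5e^(−42.4λ) = λ^10e^(−46.4λ), i.e. Gamma(11, 46.4).
Mode = (a−1)/b = 10/46.4 ≈ 0.2155.

λ̂_MAP = 0.2155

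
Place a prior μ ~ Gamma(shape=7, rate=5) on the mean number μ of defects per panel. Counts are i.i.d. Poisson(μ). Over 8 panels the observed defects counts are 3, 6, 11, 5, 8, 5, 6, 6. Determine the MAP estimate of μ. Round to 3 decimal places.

μ̂_MAP = 4.308

Σxᵢ = 3+6+11+5+8+5+6+6 = 50, with n = 8.
Posterior ∝ μ^6e^(−5μ) · μ^50e^(−8μ) = μ^56e^(−13μ), i.e. Gamma(shape=57, rate=13).
The mode of a Gamma(a, b) with a ≥ 1 (shape–rate) is (a−1)/b = 56/13 ≈ 4.308.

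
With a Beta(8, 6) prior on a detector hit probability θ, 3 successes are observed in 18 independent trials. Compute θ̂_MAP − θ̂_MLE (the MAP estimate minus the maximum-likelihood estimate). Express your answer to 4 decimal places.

MAP − MLE = 0.1667

Posterior is Beta(11, 21); MAP = (11−1)/(32−2) = 10/30 ≈ 0.33333.
MLE ignores the prior: θ̂_MLE = k/n = 3/18 ≈ 0.16667.
Difference = 10/30 − 3/18 = 1/6 ≈ 0.1667.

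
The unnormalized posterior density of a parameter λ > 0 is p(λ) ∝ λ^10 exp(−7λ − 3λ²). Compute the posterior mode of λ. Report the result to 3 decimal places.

λ̂_MAP = 0.833

ℓ'(λ) = 10/λ − 7 − 6λ. Setting this to zero and multiplying by λ: 6λ² + 7λ − 10 = 0.
λ = (−7 + √(7² + 4·6·10)) / (2·6) = (−7 + √289) / 12 = (−7 + 17)/12 = 5/6.
ℓ''(λ) = −10/λ² − 6 < 0, confirming a maximum.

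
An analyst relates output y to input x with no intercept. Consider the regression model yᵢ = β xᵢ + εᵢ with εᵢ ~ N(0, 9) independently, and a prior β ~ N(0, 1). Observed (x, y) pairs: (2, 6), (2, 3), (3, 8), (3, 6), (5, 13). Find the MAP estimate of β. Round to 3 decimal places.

log p(β | y) = −Σ(yᵢ − βxᵢ)²/(2·9) − β²/(2·1) + const.
Setting the derivative to zero: Σxᵢ(yᵢ − βxᵢ)/9 − β/1 = 0, so β = Σxᵢyᵢ / (Σxᵢ² + σ²/τ²).
Σxᵢyᵢ = 2·6 + 2·3 + 3·8 + 3·6 + 5·13 = 125; Σxᵢ² = 51; σ²/τ² = 9.
β̂_MAP = 125 / (51 + 9) = 125/60 ≈ 2.083.

β̂_MAP = 2.083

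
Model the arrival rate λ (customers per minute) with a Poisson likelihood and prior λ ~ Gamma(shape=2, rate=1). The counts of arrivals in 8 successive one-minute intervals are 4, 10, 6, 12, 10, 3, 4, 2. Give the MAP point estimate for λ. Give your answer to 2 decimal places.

Σxᵢ = 4+10+6+12+10+3+4+2 = 51, with n = 8.
Posterior ∝ λe^(−1λ) · λ^51e^(−8λ) = λ^52e^(−9λ), i.e. Gamma(shape=53, rate=9).
The mode of a Gamma(a, b) with a ≥ 1 (shape–rate) is (a−1)/b = 52/9 ≈ 5.78.

λ̂_MAP = 5.78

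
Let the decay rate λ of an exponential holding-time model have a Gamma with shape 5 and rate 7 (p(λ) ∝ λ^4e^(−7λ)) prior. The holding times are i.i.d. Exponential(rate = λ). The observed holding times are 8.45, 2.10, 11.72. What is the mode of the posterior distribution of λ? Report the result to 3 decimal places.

λ̂_MAP = 0.239

The Exponential(rate=λ) likelihood is ∝ λ^n e^(−λΣtᵢ). Here n = 3 and Σtᵢ = 8.45 + 2.10 + 11.72 = 22.27.
Posterior ∝ λ^4e^(−7λ) · λ^3e^(−22.27λ) = λ^7e^(−29.27λ), i.e. Gamma(8, 29.27).
Mode = (a−1)/b = 7/29.27 ≈ 0.239.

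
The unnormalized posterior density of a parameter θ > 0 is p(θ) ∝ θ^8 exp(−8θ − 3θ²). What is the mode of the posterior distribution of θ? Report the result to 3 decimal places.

ℓ'(θ) = 8/θ − 8 − 6θ. Setting this to zero and multiplying by θ: 6θ² + 8θ − 8 = 0.
θ = (−8 + √(8² + 4·6·8)) / (2·6) = (−8 + √256) / 12 = (−8 + 16)/12 = 2/3.
ℓ''(θ) = −8/θ² − 6 < 0, confirming a maximum.

θ̂_MAP = 0.667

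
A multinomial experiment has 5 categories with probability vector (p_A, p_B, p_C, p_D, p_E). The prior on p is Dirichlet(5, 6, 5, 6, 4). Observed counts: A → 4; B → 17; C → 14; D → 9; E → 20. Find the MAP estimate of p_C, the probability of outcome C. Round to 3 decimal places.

The posterior is Dirichlet(αᵢ + nᵢ) = Dirichlet(9, 23, 19, 15, 24).
For a Dirichlet(a₁,…,a_K) with all aᵢ > 1, the mode has j-th component (aⱼ − 1)/(Σaᵢ − K).
Here Σaᵢ = 90 and K = 5, so p_C = (19 − 1)/(90 − 5) = 18/85 ≈ 0.212.

MAP estimate of p_C = 0.212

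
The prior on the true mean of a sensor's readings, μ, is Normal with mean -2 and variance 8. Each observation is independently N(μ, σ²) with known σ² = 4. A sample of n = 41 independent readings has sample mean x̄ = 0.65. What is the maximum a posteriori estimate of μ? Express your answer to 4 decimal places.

μ̂_MAP = 0.6181

n = 41, x̄ = 0.65.
For a Normal prior and Normal likelihood with known variance, the posterior is Normal; its mode equals its mean, the precision-weighted average.
Prior precision 1/σ₀² = 1/8 = 0.125; data precision n/σ² = 41/4 = 10.25.
μ̂ = (0.125·(-2) + 10.25·0.65) / (0.125 + 10.25) = 6.4125/10.375 = 513/830 ≈ 0.6181.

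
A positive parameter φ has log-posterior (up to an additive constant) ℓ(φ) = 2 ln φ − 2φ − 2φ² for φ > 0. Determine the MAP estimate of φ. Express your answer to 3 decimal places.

ℓ'(φ) = 2/φ − 2 − 4φ. Setting this to zero and multiplying by φ: 4φ² + 2φ − 2 = 0.
φ = (−2 + √(2² + 4·4·2)) / (2·4) = (−2 + √36) / 8 = (−2 + 6)/8 = 1/2.
ℓ''(φ) = −2/φ² − 4 < 0, confirming a maximum.

φ̂_MAP = 0.500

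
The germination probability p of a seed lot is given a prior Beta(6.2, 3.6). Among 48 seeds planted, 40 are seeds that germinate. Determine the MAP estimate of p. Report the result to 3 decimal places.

p̂_MAP = 0.810

Prior: Beta(6.2, 3.6).
Data: 40 successes in 48 trials. The binomial likelihood contributes p^40(1−p)^8, so the posterior is Beta(6.2+40, 3.6+8) = Beta(46.2, 11.6).
For Beta(a, b) with a, b > 1 the mode is (a−1)/(a+b−2) = 45.2/55.8 ≈ 0.810.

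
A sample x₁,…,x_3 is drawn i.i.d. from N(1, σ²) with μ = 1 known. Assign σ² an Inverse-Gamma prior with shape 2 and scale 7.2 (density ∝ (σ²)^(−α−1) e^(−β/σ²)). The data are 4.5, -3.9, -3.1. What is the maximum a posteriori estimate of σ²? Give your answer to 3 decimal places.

Sum of squared deviations about the known mean: SS = (4.5−1)² + (-3.9−1)² + (-3.1−1)² = 53.07.
The Normal likelihood contributes (σ²)^(−n/2) exp(−SS/(2σ²)), so the posterior is Inverse-Gamma(α + n/2, β + SS/2) = Inverse-Gamma(3.5, 33.735).
The mode of Inverse-Gamma(a, b) is b/(a+1) = 33.735/4.5 ≈ 7.497.

σ̂²_MAP = 7.497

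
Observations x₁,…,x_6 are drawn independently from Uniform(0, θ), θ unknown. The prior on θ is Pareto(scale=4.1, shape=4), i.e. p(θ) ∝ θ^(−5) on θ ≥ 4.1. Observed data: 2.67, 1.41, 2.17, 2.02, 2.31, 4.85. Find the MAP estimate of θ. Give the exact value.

θ̂_MAP = 4.85

The Uniform(0, θ) likelihood is θ^(−n) for θ ≥ max(xᵢ), zero otherwise. Here max(xᵢ) = 4.85.
Posterior ∝ θ^(−5) · θ^(−6) = θ^(−11) on θ ≥ max(4.1, 4.85) = 4.85.
This density is strictly decreasing in θ, so the posterior mode lies at the lower boundary of the support.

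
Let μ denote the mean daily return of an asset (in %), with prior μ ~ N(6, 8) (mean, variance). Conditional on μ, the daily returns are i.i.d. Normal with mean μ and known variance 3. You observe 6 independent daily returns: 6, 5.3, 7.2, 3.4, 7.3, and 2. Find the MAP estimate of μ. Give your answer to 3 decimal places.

n = 6; x̄ = (6 + 5.3 + 7.2 + 3.4 + 7.3 + 2)/6 = 31.2/6 = 5.2.
For a Normal prior and Normal likelihood with known variance, the posterior is Normal; its mode equals its mean, the precision-weighted average.
Prior precision 1/σ₀² = 1/8 = 0.125; data precision n/σ² = 6/3 = 2.
μ̂ = (0.125·6 + 2·5.2) / (0.125 + 2) = 11.15/2.125 = 446/85 ≈ 5.247.

μ̂_MAP = 5.247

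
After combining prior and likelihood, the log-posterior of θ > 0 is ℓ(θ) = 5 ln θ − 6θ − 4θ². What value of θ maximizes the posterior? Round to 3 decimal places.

ℓ'(θ) = 5/θ − 6 − 8θ. Setting this to zero and multiplying by θ: 8θ² + 6θ − 5 = 0.
θ = (−6 + √(6² + 4·8·5)) / (2·8) = (−6 + √196) / 16 = (−6 + 14)/16 = 1/2.
ℓ''(θ) = −5/θ² − 8 < 0, confirming a maximum.

θ̂_MAP = 0.500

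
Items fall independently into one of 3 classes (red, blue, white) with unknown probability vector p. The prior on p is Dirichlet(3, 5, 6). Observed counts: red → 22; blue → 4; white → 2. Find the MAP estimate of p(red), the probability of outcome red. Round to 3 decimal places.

The posterior is Dirichlet(αᵢ + nᵢ) = Dirichlet(25, 9, 8).
For a Dirichlet(a₁,…,a_K) with all aᵢ > 1, the mode has j-th component (aⱼ − 1)/(Σaᵢ − K).
Here Σaᵢ = 42 and K = 3, so p(red) = (25 − 1)/(42 − 3) = 24/39 ≈ 0.615.

MAP estimate of p(red) = 0.615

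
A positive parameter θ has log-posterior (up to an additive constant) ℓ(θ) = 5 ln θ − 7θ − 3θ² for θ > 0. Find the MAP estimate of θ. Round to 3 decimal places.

θ̂_MAP = 0.500

ℓ'(θ) = 5/θ − 7 − 6θ. Setting this to zero and multiplying by θ: 6θ² + 7θ − 5 = 0.
θ = (−7 + √(7² + 4·6·5)) / (2·6) = (−7 + √169) / 12 = (−7 + 13)/12 = 1/2.
ℓ''(θ) = −5/θ² − 6 < 0, confirming a maximum.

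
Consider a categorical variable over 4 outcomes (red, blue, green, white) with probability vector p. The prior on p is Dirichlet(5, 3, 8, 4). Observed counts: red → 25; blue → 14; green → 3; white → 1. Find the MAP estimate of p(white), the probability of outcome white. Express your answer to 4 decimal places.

The posterior is Dirichlet(αᵢ + nᵢ) = Dirichlet(30, 17, 11, 5).
For a Dirichlet(a₁,…,a_K) with all aᵢ > 1, the mode has j-th component (aⱼ − 1)/(Σaᵢ − K).
Here Σaᵢ = 63 and K = 4, so p(white) = (5 − 1)/(63 − 4) = 4/59 ≈ 0.0678.

MAP estimate of p(white) = 0.0678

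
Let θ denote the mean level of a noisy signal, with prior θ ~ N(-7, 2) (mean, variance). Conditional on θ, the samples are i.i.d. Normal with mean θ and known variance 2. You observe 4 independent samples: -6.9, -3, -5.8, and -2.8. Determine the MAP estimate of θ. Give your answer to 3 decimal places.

n = 4; x̄ = ((-6.9) + (-3) + (-5.8) + (-2.8))/4 = -18.5/4 = -4.625.
For a Normal prior and Normal likelihood with known variance, the posterior is Normal; its mode equals its mean, the precision-weighted average.
Prior precision 1/σ₀² = 1/2 = 0.5; data precision n/σ² = 4/2 = 2.
θ̂ = (0.5·(-7) + 2·(-4.625)) / (0.5 + 2) = (-12.75)/2.5 = -5.100.

θ̂_MAP = -5.100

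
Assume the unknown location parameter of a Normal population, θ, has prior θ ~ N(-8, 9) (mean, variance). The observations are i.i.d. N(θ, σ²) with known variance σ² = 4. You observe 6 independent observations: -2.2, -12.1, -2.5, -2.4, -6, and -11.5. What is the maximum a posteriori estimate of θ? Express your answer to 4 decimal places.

θ̂_MAP = -6.2466

n = 6; x̄ = ((-2.2) + (-12.1) + (-2.5) + (-2.4) + (-6) + (-11.5))/6 = -36.7/6 = -367/60 ≈ -6.1167.
For a Normal prior and Normal likelihood with known variance, the posterior is Normal; its mode equals its mean, the precision-weighted average.
Prior precision 1/σ₀² = 1/9; data precision n/σ² = 6/4 = 1.5.
θ̂ = ((1/9)·(-8) + 1.5·(-367/60)) / (1/9 + 1.5) = (-3623/360)/(29/18) = -3623/580 ≈ -6.2466.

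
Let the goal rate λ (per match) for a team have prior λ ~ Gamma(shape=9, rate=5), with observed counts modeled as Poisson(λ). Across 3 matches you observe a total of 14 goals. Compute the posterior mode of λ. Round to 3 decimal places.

Σxᵢ = 14, n = 3.
Posterior ∝ λ^8e^(−5λ) · λ^14e^(−3λ) = λ^22e^(−8λ), i.e. Gamma(shape=23, rate=8).
The mode of a Gamma(a, b) with a ≥ 1 (shape–rate) is (a−1)/b = 22/8 ≈ 2.750.

λ̂_MAP = 2.750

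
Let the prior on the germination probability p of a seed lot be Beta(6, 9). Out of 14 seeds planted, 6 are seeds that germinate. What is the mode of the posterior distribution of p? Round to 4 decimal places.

Prior: Beta(6, 9).
Data: 6 successes in 14 trials. The binomial likelihood contributes p^6(1−p)^8, so the posterior is Beta(6+6, 9+8) = Beta(12, 17).
For Beta(a, b) with a, b > 1 the mode is (a−1)/(a+b−2) = 11/27 ≈ 0.4074.

p̂_MAP = 0.4074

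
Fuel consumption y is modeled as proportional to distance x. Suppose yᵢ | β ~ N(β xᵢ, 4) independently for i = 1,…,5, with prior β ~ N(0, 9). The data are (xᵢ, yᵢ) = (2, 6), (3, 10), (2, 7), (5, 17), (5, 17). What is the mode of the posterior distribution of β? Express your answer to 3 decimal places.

β̂_MAP = 3.351

log p(β | y) = −Σ(yᵢ − βxᵢ)²/(2·4) − β²/(2·9) + const.
Setting the derivative to zero: Σxᵢ(yᵢ − βxᵢ)/4 − β/9 = 0, so β = Σxᵢyᵢ / (Σxᵢ² + σ²/τ²).
Σxᵢyᵢ = 2·6 + 3·10 + 2·7 + 5·17 + 5·17 = 226; Σxᵢ² = 67; σ²/τ² = 4/9.
β̂_MAP = 226 / (67 + 4/9) = 226/(607/9) = 2034/607 ≈ 3.351.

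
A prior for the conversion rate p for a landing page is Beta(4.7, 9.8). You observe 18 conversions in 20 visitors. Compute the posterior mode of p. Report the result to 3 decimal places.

Prior: Beta(4.7, 9.8).
Data: 18 successes in 20 trials. The binomial likelihood contributes p^18(1−p)^2, so the posterior is Beta(4.7+18, 9.8+2) = Beta(22.7, 11.8).
For Beta(a, b) with a, b > 1 the mode is (a−1)/(a+b−2) = 21.7/32.5 ≈ 0.668.

p̂_MAP = 0.668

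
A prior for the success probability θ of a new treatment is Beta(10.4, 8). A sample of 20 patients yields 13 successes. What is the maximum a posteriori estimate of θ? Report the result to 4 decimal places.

θ̂_MAP = 0.6154

Prior: Beta(10.4, 8).
Data: 13 successes in 20 trials. The binomial likelihood contributes θ^13(1−θ)^7, so the posterior is Beta(10.4+13, 8+7) = Beta(23.4, 15).
For Beta(a, b) with a, b > 1 the mode is (a−1)/(a+b−2) = 22.4/36.4 ≈ 0.6154.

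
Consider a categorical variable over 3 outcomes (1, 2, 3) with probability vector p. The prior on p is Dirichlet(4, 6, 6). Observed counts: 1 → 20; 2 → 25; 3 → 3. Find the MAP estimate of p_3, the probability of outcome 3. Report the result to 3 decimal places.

MAP estimate: 0.131

The posterior is Dirichlet(αᵢ + nᵢ) = Dirichlet(24, 31, 9).
For a Dirichlet(a₁,…,a_K) with all aᵢ > 1, the mode has j-th component (aⱼ − 1)/(Σaᵢ − K).
Here Σaᵢ = 64 and K = 3, so p_3 = (9 − 1)/(64 − 3) = 8/61 ≈ 0.131.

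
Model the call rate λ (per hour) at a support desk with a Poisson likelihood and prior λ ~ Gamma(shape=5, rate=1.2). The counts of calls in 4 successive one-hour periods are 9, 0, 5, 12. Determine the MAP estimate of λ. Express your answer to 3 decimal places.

λ̂_MAP = 5.769

Σxᵢ = 9+0+5+12 = 26, with n = 4.
Posterior ∝ λ^4e^(−1.2λ) · λ^26e^(−4λ) = λ^30e^(−5.2λ), i.e. Gamma(shape=31, rate=5.2).
The mode of a Gamma(a, b) with a ≥ 1 (shape–rate) is (a−1)/b = 30/5.2 ≈ 5.769.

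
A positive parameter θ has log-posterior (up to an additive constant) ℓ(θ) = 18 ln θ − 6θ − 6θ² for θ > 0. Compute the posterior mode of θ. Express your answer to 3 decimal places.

ℓ'(θ) = 18/θ − 6 − 12θ. Setting this to zero and multiplying by θ: 12θ² + 6θ − 18 = 0.
θ = (−6 + √(6² + 4·12·18)) / (2·12) = (−6 + √900) / 24 = (−6 + 30)/24 = 1.
ℓ''(θ) = −18/θ² − 12 < 0, confirming a maximum.

θ̂_MAP = 1.000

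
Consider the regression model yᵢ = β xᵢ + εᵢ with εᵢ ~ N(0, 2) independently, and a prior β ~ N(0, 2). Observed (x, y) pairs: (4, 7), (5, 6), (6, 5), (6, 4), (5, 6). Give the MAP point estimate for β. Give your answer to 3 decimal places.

β̂_MAP = 1.022

log p(β | y) = −Σ(yᵢ − βxᵢ)²/(2·2) − β²/(2·2) + const.
Setting the derivative to zero: Σxᵢ(yᵢ − βxᵢ)/2 − β/2 = 0, so β = Σxᵢyᵢ / (Σxᵢ² + σ²/τ²).
Σxᵢyᵢ = 4·7 + 5·6 + 6·5 + 6·4 + 5·6 = 142; Σxᵢ² = 138; σ²/τ² = 1.
β̂_MAP = 142 / (138 + 1) = 142/139 ≈ 1.022.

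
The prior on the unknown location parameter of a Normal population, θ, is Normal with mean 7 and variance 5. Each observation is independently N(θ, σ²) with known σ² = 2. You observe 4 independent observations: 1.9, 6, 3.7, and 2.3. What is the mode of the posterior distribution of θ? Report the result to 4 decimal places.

θ̂_MAP = 3.7955

n = 4; x̄ = (1.9 + 6 + 3.7 + 2.3)/4 = 13.9/4 = 3.475.
For a Normal prior and Normal likelihood with known variance, the posterior is Normal; its mode equals its mean, the precision-weighted average.
Prior precision 1/σ₀² = 1/5 = 0.2; data precision n/σ² = 4/2 = 2.
θ̂ = (0.2·7 + 2·3.475) / (0.2 + 2) = 8.35/2.2 = 167/44 ≈ 3.7955.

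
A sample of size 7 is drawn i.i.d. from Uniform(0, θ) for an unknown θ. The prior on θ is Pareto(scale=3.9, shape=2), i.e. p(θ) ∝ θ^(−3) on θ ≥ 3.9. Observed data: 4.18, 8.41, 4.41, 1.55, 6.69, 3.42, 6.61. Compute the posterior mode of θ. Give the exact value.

θ̂_MAP = 8.41

The Uniform(0, θ) likelihood is θ^(−n) for θ ≥ max(xᵢ), zero otherwise. Here max(xᵢ) = 8.41.
Posterior ∝ θ^(−3) · θ^(−7) = θ^(−10) on θ ≥ max(3.9, 8.41) = 8.41.
This density is strictly decreasing in θ, so the posterior mode lies at the lower boundary of the support.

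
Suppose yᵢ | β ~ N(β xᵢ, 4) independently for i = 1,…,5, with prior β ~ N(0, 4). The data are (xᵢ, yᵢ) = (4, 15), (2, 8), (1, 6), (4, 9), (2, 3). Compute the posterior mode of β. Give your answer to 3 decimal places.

log p(β | y) = −Σ(yᵢ − βxᵢ)²/(2·4) − β²/(2·4) + const.
Setting the derivative to zero: Σxᵢ(yᵢ − βxᵢ)/4 − β/4 = 0, so β = Σxᵢyᵢ / (Σxᵢ² + σ²/τ²).
Σxᵢyᵢ = 4·15 + 2·8 + 1·6 + 4·9 + 2·3 = 124; Σxᵢ² = 41; σ²/τ² = 1.
β̂_MAP = 124 / (41 + 1) = 124/42 ≈ 2.952.

β̂_MAP = 2.952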